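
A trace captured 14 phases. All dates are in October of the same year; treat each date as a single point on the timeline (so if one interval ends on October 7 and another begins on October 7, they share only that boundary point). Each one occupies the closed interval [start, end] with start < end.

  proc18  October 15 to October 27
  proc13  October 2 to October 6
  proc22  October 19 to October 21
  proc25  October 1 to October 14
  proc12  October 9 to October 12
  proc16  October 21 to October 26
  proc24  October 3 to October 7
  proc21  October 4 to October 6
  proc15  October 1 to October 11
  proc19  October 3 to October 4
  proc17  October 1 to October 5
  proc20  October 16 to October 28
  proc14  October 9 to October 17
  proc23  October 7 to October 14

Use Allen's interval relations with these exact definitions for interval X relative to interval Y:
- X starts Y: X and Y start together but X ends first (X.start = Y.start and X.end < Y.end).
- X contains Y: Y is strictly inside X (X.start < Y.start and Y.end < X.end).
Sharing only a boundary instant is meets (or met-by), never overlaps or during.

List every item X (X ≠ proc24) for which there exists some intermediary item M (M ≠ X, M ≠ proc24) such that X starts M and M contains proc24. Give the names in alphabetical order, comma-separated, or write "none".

proc15, proc17

Target proc24 = [October 3, October 7].
Intermediaries M with M contains proc24: proc15, proc25.
Via proc15 — items with X starts proc15: proc17.
Via proc25 — items with X starts proc25: proc15, proc17.
Union: proc15, proc17.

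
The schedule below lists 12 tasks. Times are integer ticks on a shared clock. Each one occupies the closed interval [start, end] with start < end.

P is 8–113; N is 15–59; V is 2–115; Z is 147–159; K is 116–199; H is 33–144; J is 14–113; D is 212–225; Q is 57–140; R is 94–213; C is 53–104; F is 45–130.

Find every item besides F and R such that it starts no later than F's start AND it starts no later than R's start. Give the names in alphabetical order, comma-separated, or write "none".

H, J, N, P, V

Conditions: its start is no later than F's start (X.start <= 45) AND its start is no later than R's start (X.start <= 94).
C: start 53 <= 45? ✗; start 53 <= 94? ✓ → no.
D: start 212 <= 45? ✗; start 212 <= 94? ✗ → no.
H: start 33 <= 45? ✓; start 33 <= 94? ✓ → yes.
J: start 14 <= 45? ✓; start 14 <= 94? ✓ → yes.
K: start 116 <= 45? ✗; start 116 <= 94? ✗ → no.
N: start 15 <= 45? ✓; start 15 <= 94? ✓ → yes.
P: start 8 <= 45? ✓; start 8 <= 94? ✓ → yes.
Q: start 57 <= 45? ✗; start 57 <= 94? ✓ → no.
V: start 2 <= 45? ✓; start 2 <= 94? ✓ → yes.
Z: start 147 <= 45? ✗; start 147 <= 94? ✗ → no.
Result: H, J, N, P, V.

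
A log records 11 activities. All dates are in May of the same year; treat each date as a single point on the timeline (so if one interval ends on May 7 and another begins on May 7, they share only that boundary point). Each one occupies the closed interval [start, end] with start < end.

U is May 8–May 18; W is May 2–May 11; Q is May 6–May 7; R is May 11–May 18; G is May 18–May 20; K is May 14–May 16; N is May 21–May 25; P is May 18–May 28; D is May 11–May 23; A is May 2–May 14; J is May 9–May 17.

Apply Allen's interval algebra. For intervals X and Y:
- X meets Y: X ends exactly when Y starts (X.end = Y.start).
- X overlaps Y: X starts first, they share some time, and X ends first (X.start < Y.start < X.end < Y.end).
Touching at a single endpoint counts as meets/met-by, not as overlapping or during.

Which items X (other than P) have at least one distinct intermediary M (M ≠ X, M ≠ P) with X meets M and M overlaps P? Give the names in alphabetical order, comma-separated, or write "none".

W

Target P = [May 18, May 28].
Intermediaries M with M overlaps P: D.
Via D — items with X meets D: W.
Union: W.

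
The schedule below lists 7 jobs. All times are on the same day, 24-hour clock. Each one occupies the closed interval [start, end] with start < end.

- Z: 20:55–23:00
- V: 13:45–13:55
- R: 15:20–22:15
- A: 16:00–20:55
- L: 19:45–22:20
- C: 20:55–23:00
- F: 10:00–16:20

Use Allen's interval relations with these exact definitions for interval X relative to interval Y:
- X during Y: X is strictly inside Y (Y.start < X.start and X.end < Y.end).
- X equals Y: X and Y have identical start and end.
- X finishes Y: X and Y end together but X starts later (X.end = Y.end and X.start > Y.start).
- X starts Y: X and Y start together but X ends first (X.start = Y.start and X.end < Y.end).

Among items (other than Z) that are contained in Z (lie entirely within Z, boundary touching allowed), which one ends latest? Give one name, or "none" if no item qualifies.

Target Z = [20:55, 23:00].
A [16:00, 20:55] → meets → excluded.
C [20:55, 23:00] → equals → candidate.
F [10:00, 16:20] → before → excluded.
L [19:45, 22:20] → overlaps → excluded.
R [15:20, 22:15] → overlaps → excluded.
V [13:45, 13:55] → before → excluded.
Among candidates, latest end is 23:00 → C.

C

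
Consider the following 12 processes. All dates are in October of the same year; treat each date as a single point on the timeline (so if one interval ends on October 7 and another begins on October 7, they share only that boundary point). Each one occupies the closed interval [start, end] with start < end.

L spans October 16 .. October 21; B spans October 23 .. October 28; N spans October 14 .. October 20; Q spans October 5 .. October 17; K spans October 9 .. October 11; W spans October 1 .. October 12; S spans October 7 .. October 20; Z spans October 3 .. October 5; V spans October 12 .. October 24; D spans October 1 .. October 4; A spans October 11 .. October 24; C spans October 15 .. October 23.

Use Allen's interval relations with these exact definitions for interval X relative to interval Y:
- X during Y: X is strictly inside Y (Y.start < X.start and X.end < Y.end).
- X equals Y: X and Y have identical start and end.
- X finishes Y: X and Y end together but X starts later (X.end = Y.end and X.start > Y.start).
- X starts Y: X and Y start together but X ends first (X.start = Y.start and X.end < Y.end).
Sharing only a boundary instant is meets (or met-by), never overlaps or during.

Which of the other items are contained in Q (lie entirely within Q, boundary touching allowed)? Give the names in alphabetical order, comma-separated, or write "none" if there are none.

Target Q = [October 5, October 17].
A [October 11, October 24] → overlapped-by → no.
B [October 23, October 28] → after → no.
C [October 15, October 23] → overlapped-by → no.
D [October 1, October 4] → before → no.
K [October 9, October 11] → during → yes.
L [October 16, October 21] → overlapped-by → no.
N [October 14, October 20] → overlapped-by → no.
S [October 7, October 20] → overlapped-by → no.
V [October 12, October 24] → overlapped-by → no.
W [October 1, October 12] → overlaps → no.
Z [October 3, October 5] → meets → no.
Result: K.

K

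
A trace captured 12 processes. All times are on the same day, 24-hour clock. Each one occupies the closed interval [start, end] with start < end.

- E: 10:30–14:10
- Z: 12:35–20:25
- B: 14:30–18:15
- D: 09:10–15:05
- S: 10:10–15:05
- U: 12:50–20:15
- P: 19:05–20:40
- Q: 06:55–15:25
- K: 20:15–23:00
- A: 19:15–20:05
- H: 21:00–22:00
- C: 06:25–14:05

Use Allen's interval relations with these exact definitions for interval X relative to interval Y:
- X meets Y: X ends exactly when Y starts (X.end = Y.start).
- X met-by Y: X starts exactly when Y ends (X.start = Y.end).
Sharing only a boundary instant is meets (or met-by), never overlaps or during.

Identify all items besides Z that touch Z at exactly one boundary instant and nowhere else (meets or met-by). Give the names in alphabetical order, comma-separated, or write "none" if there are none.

none

Target Z = [12:35, 20:25].
A [19:15, 20:05] → during → no.
B [14:30, 18:15] → during → no.
C [06:25, 14:05] → overlaps → no.
D [09:10, 15:05] → overlaps → no.
E [10:30, 14:10] → overlaps → no.
H [21:00, 22:00] → after → no.
K [20:15, 23:00] → overlapped-by → no.
P [19:05, 20:40] → overlapped-by → no.
Q [06:55, 15:25] → overlaps → no.
S [10:10, 15:05] → overlaps → no.
U [12:50, 20:15] → during → no.
Result: none.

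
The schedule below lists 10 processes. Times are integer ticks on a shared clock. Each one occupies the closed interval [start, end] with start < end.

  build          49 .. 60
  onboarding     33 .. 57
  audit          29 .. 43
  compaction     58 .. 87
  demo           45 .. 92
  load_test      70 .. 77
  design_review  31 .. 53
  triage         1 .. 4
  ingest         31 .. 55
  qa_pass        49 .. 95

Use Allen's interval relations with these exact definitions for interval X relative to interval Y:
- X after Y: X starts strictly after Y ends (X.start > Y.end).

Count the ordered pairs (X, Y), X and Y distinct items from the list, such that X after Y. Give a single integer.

21

Checking all 90 ordered pairs for relation 'after'; matching pairs in alphabetical order:
(audit, triage): audit after triage ✓
(build, audit): build after audit ✓
(build, triage): build after triage ✓
(compaction, audit): compaction after audit ✓
(compaction, design_review): compaction after design_review ✓
(compaction, ingest): compaction after ingest ✓
(compaction, onboarding): compaction after onboarding ✓
(compaction, triage): compaction after triage ✓
(demo, audit): demo after audit ✓
(demo, triage): demo after triage ✓
(design_review, triage): design_review after triage ✓
(ingest, triage): ingest after triage ✓
(load_test, audit): load_test after audit ✓
(load_test, build): load_test after build ✓
(load_test, design_review): load_test after design_review ✓
(load_test, ingest): load_test after ingest ✓
(load_test, onboarding): load_test after onboarding ✓
(load_test, triage): load_test after triage ✓
(onboarding, triage): onboarding after triage ✓
(qa_pass, audit): qa_pass after audit ✓
(qa_pass, triage): qa_pass after triage ✓
Count: 21.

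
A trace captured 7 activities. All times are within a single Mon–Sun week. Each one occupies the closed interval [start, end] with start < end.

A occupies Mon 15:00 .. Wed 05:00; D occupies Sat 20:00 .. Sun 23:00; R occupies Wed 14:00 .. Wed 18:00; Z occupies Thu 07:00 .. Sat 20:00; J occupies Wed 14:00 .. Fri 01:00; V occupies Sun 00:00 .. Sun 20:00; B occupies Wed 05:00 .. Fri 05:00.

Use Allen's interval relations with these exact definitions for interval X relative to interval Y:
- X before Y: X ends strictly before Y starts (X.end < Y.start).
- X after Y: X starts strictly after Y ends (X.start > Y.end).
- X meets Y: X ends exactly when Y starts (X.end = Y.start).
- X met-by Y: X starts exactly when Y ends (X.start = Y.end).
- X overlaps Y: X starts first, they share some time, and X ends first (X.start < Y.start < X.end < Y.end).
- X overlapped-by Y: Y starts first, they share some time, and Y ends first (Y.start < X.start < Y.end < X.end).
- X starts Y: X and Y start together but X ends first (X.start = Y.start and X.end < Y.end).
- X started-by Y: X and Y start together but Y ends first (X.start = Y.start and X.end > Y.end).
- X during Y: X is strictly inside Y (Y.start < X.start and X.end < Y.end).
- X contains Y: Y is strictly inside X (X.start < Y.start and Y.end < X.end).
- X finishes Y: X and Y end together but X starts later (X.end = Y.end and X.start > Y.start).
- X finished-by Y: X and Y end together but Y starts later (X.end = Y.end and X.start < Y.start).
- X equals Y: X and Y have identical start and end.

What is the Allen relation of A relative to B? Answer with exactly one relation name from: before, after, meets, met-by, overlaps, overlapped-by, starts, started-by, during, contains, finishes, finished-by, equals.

meets

A = [Mon 15:00, Wed 05:00]; B = [Wed 05:00, Fri 05:00].
Compare endpoints: A.start < B.start, A.start < B.end, A.end = B.start, A.end < B.end.
That pattern is 'meets'.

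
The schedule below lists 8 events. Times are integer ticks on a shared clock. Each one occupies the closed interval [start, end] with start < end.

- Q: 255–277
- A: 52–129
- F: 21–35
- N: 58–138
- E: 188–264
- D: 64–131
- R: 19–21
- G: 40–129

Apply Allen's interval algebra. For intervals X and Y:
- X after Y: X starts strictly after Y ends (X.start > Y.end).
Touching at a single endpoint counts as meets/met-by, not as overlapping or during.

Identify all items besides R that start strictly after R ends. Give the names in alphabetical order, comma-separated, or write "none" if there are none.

Target R = [19, 21].
A [52, 129] → after → yes.
D [64, 131] → after → yes.
E [188, 264] → after → yes.
F [21, 35] → met-by → no.
G [40, 129] → after → yes.
N [58, 138] → after → yes.
Q [255, 277] → after → yes.
Result: A, D, E, G, N, Q.

A, D, E, G, N, Q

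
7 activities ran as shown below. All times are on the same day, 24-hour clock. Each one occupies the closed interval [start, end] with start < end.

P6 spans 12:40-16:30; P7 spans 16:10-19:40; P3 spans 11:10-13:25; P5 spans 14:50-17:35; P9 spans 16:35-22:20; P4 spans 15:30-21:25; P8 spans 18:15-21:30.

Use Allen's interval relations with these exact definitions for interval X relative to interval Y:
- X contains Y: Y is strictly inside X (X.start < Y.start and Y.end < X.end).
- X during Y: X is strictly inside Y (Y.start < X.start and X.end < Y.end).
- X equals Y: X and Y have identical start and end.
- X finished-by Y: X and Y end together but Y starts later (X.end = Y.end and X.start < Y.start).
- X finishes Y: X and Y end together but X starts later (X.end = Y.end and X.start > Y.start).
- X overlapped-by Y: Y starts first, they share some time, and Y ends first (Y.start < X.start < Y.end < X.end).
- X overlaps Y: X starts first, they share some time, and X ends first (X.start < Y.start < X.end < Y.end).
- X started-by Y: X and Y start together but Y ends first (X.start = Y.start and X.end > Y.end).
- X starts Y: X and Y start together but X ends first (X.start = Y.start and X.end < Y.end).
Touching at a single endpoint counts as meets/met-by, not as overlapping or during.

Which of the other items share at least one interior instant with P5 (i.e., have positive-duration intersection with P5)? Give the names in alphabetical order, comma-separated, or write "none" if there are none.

Target P5 = [14:50, 17:35].
P3 [11:10, 13:25] → before → no.
P4 [15:30, 21:25] → overlapped-by → yes.
P6 [12:40, 16:30] → overlaps → yes.
P7 [16:10, 19:40] → overlapped-by → yes.
P8 [18:15, 21:30] → after → no.
P9 [16:35, 22:20] → overlapped-by → yes.
Result: P4, P6, P7, P9.

P4, P6, P7, P9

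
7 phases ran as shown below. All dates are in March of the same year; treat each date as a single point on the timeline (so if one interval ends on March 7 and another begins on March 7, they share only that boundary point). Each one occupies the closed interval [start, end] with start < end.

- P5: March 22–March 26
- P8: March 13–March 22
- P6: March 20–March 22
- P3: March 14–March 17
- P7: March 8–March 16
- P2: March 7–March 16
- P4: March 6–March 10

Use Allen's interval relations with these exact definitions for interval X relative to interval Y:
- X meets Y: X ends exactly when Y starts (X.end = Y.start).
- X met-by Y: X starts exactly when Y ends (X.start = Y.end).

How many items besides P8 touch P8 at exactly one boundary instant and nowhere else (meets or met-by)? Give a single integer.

Target P8 = [March 13, March 22].
P2 [March 7, March 16] → overlaps → no.
P3 [March 14, March 17] → during → no.
P4 [March 6, March 10] → before → no.
P5 [March 22, March 26] → met-by → counts.
P6 [March 20, March 22] → finishes → no.
P7 [March 8, March 16] → overlaps → no.
Total: 1.

1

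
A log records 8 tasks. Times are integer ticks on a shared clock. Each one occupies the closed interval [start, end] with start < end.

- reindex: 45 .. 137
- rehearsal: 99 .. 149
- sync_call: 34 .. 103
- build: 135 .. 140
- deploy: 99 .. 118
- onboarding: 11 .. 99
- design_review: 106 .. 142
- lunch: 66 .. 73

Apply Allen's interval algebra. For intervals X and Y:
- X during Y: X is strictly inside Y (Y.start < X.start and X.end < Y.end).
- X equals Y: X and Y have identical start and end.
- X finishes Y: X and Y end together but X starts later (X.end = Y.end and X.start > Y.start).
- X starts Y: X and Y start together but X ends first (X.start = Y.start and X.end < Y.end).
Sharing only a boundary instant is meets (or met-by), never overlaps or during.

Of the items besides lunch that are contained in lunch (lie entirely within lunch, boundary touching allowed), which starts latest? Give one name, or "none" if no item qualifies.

none

Target lunch = [66, 73].
build [135, 140] → after → excluded.
deploy [99, 118] → after → excluded.
design_review [106, 142] → after → excluded.
onboarding [11, 99] → contains → excluded.
rehearsal [99, 149] → after → excluded.
reindex [45, 137] → contains → excluded.
sync_call [34, 103] → contains → excluded.
No candidates → none.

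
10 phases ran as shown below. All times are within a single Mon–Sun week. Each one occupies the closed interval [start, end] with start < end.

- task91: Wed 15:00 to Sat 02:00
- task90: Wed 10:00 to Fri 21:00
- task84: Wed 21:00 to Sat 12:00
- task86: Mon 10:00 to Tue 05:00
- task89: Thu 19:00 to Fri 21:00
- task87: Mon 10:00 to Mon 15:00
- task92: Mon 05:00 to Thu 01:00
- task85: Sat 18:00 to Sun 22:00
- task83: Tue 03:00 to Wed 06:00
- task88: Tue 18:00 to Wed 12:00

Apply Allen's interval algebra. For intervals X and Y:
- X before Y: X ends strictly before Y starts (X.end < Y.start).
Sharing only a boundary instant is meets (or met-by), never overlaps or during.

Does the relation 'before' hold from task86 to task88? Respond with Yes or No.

Yes

task86 = [Mon 10:00, Tue 05:00], task88 = [Tue 18:00, Wed 12:00].
Actual relation of task86 to task88: before.
Asked whether 'before' holds → Yes.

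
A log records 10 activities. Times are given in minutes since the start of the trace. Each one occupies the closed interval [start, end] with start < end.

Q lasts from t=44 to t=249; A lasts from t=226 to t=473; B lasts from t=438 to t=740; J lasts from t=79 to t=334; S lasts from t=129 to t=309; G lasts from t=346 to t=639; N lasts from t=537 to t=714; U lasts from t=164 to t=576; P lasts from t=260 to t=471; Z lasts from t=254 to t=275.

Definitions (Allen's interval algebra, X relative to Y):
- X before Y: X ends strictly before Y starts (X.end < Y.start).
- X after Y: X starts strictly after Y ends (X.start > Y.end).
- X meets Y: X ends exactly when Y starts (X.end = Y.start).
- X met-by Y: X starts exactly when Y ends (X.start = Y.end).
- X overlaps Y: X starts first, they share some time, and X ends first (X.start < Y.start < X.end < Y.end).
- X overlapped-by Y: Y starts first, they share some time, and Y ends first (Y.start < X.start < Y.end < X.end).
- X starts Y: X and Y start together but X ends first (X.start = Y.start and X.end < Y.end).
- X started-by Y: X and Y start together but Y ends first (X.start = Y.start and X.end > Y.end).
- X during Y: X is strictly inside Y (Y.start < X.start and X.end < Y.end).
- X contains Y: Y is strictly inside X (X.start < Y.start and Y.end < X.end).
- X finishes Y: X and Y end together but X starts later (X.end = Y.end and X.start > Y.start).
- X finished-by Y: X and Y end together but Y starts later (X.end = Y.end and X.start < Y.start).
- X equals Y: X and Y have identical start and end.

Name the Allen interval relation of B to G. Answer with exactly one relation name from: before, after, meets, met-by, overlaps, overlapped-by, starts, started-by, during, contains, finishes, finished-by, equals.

B = [t=438, t=740]; G = [t=346, t=639].
Compare endpoints: B.start > G.start, B.start < G.end, B.end > G.start, B.end > G.end.
That pattern is 'overlapped-by'.

overlapped-by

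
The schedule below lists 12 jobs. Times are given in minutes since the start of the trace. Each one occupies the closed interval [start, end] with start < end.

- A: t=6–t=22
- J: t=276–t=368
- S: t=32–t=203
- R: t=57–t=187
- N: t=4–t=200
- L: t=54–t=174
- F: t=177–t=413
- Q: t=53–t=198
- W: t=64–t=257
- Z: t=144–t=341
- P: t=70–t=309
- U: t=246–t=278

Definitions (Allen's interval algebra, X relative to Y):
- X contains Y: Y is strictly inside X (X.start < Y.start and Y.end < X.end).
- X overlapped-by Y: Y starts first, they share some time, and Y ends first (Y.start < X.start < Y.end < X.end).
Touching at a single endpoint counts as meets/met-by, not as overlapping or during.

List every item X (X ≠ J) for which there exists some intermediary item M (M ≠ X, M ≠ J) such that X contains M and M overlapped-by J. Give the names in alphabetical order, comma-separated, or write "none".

Target J = [t=276, t=368].
Intermediaries M with M overlapped-by J: none.
Union: none.

none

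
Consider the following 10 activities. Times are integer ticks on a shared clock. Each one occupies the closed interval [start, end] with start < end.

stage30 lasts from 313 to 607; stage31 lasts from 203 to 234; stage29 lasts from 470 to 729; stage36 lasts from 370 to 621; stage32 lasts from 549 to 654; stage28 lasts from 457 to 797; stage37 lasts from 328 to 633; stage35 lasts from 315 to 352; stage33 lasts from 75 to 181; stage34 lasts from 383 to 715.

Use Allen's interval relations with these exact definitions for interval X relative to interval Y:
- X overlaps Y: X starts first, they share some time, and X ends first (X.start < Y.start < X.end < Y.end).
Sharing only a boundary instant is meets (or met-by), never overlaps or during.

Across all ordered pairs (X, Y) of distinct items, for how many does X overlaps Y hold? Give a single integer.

17

Checking all 90 ordered pairs for relation 'overlaps'; matching pairs in alphabetical order:
(stage30, stage28): stage30 overlaps stage28 ✓
(stage30, stage29): stage30 overlaps stage29 ✓
(stage30, stage32): stage30 overlaps stage32 ✓
(stage30, stage34): stage30 overlaps stage34 ✓
(stage30, stage36): stage30 overlaps stage36 ✓
(stage30, stage37): stage30 overlaps stage37 ✓
(stage34, stage28): stage34 overlaps stage28 ✓
(stage34, stage29): stage34 overlaps stage29 ✓
(stage35, stage37): stage35 overlaps stage37 ✓
(stage36, stage28): stage36 overlaps stage28 ✓
(stage36, stage29): stage36 overlaps stage29 ✓
(stage36, stage32): stage36 overlaps stage32 ✓
(stage36, stage34): stage36 overlaps stage34 ✓
(stage37, stage28): stage37 overlaps stage28 ✓
(stage37, stage29): stage37 overlaps stage29 ✓
(stage37, stage32): stage37 overlaps stage32 ✓
(stage37, stage34): stage37 overlaps stage34 ✓
Count: 17.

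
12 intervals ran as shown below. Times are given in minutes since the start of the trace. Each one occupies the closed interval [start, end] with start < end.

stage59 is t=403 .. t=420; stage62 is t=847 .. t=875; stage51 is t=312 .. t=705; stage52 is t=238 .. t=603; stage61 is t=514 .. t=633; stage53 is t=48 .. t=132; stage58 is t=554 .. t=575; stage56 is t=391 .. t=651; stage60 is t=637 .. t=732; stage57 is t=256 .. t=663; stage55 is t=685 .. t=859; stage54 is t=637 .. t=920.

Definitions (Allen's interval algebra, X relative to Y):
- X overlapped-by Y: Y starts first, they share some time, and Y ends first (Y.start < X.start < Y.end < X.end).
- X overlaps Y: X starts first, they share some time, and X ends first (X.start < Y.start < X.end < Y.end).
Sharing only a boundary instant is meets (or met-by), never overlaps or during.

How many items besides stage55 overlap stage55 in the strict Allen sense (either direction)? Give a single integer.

3

Target stage55 = [t=685, t=859].
stage51 [t=312, t=705] → overlaps → counts.
stage52 [t=238, t=603] → before → no.
stage53 [t=48, t=132] → before → no.
stage54 [t=637, t=920] → contains → no.
stage56 [t=391, t=651] → before → no.
stage57 [t=256, t=663] → before → no.
stage58 [t=554, t=575] → before → no.
stage59 [t=403, t=420] → before → no.
stage60 [t=637, t=732] → overlaps → counts.
stage61 [t=514, t=633] → before → no.
stage62 [t=847, t=875] → overlapped-by → counts.
Total: 3.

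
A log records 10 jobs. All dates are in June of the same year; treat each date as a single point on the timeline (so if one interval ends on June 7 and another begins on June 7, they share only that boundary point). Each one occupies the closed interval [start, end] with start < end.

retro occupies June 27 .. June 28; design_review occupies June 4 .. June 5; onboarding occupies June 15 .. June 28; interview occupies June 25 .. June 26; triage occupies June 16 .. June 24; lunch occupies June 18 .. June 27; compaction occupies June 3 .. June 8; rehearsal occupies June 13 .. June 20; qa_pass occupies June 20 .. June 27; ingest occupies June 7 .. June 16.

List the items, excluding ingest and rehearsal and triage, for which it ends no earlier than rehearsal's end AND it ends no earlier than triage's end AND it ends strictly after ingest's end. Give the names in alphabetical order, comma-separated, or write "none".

Conditions: its end is no earlier than rehearsal's end (X.end >= June 20) AND its end is no earlier than triage's end (X.end >= June 24) AND its end is strictly after ingest's end (X.end > June 16).
compaction: end June 8 >= June 20? ✗; end June 8 >= June 24? ✗; end June 8 > June 16? ✗ → no.
design_review: end June 5 >= June 20? ✗; end June 5 >= June 24? ✗; end June 5 > June 16? ✗ → no.
interview: end June 26 >= June 20? ✓; end June 26 >= June 24? ✓; end June 26 > June 16? ✓ → yes.
lunch: end June 27 >= June 20? ✓; end June 27 >= June 24? ✓; end June 27 > June 16? ✓ → yes.
onboarding: end June 28 >= June 20? ✓; end June 28 >= June 24? ✓; end June 28 > June 16? ✓ → yes.
qa_pass: end June 27 >= June 20? ✓; end June 27 >= June 24? ✓; end June 27 > June 16? ✓ → yes.
retro: end June 28 >= June 20? ✓; end June 28 >= June 24? ✓; end June 28 > June 16? ✓ → yes.
Result: interview, lunch, onboarding, qa_pass, retro.

interview, lunch, onboarding, qa_pass, retro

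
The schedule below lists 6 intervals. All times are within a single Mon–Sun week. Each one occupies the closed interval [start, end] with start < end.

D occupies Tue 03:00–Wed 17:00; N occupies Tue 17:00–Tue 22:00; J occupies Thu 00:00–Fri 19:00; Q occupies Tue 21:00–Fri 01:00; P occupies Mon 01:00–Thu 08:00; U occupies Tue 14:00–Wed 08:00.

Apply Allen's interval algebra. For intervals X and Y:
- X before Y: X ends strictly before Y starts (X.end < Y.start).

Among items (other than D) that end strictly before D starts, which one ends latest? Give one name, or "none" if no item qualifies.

Target D = [Tue 03:00, Wed 17:00].
J [Thu 00:00, Fri 19:00] → after → excluded.
N [Tue 17:00, Tue 22:00] → during → excluded.
P [Mon 01:00, Thu 08:00] → contains → excluded.
Q [Tue 21:00, Fri 01:00] → overlapped-by → excluded.
U [Tue 14:00, Wed 08:00] → during → excluded.
No candidates → none.

none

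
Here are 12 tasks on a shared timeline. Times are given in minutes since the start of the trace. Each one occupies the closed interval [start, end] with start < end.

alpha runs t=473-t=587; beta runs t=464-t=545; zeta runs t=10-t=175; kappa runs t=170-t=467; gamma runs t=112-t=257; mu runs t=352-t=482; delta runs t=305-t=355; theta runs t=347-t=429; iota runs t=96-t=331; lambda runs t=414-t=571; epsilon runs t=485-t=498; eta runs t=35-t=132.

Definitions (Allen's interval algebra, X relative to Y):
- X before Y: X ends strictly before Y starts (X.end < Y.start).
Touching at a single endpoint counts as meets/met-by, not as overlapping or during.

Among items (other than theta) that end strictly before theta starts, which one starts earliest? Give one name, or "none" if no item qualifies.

zeta

Target theta = [t=347, t=429].
alpha [t=473, t=587] → after → excluded.
beta [t=464, t=545] → after → excluded.
delta [t=305, t=355] → overlaps → excluded.
epsilon [t=485, t=498] → after → excluded.
eta [t=35, t=132] → before → candidate.
gamma [t=112, t=257] → before → candidate.
iota [t=96, t=331] → before → candidate.
kappa [t=170, t=467] → contains → excluded.
lambda [t=414, t=571] → overlapped-by → excluded.
mu [t=352, t=482] → overlapped-by → excluded.
zeta [t=10, t=175] → before → candidate.
Among candidates, earliest start is t=10 → zeta.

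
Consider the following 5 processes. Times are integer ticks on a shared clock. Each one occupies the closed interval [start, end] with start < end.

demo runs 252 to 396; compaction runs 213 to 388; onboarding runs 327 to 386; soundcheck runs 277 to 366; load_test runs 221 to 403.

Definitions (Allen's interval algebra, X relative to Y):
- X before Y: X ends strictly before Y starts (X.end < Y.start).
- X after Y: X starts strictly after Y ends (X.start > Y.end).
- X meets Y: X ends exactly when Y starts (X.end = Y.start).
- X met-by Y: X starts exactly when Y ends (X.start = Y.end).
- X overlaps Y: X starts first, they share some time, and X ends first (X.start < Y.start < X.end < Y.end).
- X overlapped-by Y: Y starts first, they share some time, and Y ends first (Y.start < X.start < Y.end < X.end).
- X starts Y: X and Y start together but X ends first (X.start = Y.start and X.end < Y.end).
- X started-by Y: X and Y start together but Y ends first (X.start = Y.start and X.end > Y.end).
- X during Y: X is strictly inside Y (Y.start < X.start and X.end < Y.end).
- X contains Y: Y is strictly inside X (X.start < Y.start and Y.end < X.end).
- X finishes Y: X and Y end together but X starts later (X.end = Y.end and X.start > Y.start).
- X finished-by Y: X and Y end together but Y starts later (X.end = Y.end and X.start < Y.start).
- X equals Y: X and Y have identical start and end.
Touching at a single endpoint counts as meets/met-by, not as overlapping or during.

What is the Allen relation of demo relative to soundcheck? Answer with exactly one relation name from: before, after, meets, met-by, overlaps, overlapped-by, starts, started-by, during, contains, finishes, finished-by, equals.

contains

demo = [252, 396]; soundcheck = [277, 366].
Compare endpoints: demo.start < soundcheck.start, demo.start < soundcheck.end, demo.end > soundcheck.start, demo.end > soundcheck.end.
That pattern is 'contains'.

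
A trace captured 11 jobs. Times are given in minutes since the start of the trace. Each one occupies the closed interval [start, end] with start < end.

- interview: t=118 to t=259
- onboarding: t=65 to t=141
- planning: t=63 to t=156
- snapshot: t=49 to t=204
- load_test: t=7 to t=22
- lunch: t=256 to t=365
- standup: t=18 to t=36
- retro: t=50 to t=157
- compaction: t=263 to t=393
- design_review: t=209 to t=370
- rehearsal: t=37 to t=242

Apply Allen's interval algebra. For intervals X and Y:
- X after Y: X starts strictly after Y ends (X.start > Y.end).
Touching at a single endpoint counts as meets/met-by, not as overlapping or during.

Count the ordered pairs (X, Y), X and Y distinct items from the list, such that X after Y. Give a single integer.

33

Checking all 110 ordered pairs for relation 'after'; matching pairs in alphabetical order:
(compaction, interview): compaction after interview ✓
(compaction, load_test): compaction after load_test ✓
(compaction, onboarding): compaction after onboarding ✓
(compaction, planning): compaction after planning ✓
(compaction, rehearsal): compaction after rehearsal ✓
(compaction, retro): compaction after retro ✓
(compaction, snapshot): compaction after snapshot ✓
(compaction, standup): compaction after standup ✓
(design_review, load_test): design_review after load_test ✓
(design_review, onboarding): design_review after onboarding ✓
(design_review, planning): design_review after planning ✓
(design_review, retro): design_review after retro ✓
(design_review, snapshot): design_review after snapshot ✓
(design_review, standup): design_review after standup ✓
(interview, load_test): interview after load_test ✓
(interview, standup): interview after standup ✓
(lunch, load_test): lunch after load_test ✓
(lunch, onboarding): lunch after onboarding ✓
(lunch, planning): lunch after planning ✓
(lunch, rehearsal): lunch after rehearsal ✓
(lunch, retro): lunch after retro ✓
(lunch, snapshot): lunch after snapshot ✓
(lunch, standup): lunch after standup ✓
(onboarding, load_test): onboarding after load_test ✓
... plus 9 further pairs not listed.
Count: 33.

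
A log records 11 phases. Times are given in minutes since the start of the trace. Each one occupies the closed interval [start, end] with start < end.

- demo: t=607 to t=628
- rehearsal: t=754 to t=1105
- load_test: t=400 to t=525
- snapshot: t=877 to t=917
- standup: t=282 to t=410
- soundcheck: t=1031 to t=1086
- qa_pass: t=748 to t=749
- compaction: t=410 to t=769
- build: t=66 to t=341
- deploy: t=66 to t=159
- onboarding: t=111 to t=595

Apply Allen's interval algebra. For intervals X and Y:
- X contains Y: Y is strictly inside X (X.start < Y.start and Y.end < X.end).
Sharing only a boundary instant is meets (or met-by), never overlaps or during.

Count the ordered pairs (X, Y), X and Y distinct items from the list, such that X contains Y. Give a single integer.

6

Checking all 110 ordered pairs for relation 'contains'; matching pairs in alphabetical order:
(compaction, demo): compaction contains demo ✓
(compaction, qa_pass): compaction contains qa_pass ✓
(onboarding, load_test): onboarding contains load_test ✓
(onboarding, standup): onboarding contains standup ✓
(rehearsal, snapshot): rehearsal contains snapshot ✓
(rehearsal, soundcheck): rehearsal contains soundcheck ✓
Count: 6.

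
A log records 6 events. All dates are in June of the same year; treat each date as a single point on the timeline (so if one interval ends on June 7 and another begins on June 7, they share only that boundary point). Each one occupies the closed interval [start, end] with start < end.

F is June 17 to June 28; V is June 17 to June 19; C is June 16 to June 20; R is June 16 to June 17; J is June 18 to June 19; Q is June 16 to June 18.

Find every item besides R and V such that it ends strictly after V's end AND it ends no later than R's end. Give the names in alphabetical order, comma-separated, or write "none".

none

Conditions: its end is strictly after V's end (X.end > June 19) AND its end is no later than R's end (X.end <= June 17).
C: end June 20 > June 19? ✓; end June 20 <= June 17? ✗ → no.
F: end June 28 > June 19? ✓; end June 28 <= June 17? ✗ → no.
J: end June 19 > June 19? ✗; end June 19 <= June 17? ✗ → no.
Q: end June 18 > June 19? ✗; end June 18 <= June 17? ✗ → no.
Result: none.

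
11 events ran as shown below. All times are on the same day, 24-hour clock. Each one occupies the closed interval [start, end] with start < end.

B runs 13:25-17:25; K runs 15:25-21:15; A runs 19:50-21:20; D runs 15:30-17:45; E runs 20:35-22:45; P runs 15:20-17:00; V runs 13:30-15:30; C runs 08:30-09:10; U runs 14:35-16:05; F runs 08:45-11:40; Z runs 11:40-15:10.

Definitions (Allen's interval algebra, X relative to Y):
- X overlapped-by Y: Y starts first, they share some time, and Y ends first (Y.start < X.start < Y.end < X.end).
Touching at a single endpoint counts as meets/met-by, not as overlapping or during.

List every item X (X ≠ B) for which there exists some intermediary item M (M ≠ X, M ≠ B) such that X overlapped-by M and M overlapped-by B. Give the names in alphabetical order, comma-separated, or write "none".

Target B = [13:25, 17:25].
Intermediaries M with M overlapped-by B: D, K.
Via D — items with X overlapped-by D: none.
Via K — items with X overlapped-by K: A, E.
Union: A, E.

A, E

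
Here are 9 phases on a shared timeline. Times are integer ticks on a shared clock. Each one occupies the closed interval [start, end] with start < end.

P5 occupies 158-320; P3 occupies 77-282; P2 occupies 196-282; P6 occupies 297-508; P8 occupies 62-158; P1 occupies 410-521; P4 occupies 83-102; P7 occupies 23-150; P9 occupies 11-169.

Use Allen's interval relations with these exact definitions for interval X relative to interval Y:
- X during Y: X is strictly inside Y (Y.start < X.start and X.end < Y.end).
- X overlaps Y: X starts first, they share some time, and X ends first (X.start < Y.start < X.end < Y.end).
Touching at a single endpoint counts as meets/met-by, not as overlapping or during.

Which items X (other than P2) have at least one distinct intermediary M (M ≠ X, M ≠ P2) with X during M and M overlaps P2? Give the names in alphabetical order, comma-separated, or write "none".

none

Target P2 = [196, 282].
Intermediaries M with M overlaps P2: none.
Union: none.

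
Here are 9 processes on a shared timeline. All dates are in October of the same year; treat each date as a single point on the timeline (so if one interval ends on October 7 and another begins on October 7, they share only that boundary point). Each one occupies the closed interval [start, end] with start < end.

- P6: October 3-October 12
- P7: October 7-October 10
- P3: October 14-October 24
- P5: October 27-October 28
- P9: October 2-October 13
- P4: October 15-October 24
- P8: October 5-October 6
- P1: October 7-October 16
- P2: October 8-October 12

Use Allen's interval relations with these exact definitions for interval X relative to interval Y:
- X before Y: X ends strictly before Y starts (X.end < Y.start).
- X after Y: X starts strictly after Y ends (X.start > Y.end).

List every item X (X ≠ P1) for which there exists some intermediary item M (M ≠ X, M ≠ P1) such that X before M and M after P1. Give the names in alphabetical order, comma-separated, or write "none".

Target P1 = [October 7, October 16].
Intermediaries M with M after P1: P5.
Via P5 — items with X before P5: P2, P3, P4, P6, P7, P8, P9.
Union: P2, P3, P4, P6, P7, P8, P9.

P2, P3, P4, P6, P7, P8, P9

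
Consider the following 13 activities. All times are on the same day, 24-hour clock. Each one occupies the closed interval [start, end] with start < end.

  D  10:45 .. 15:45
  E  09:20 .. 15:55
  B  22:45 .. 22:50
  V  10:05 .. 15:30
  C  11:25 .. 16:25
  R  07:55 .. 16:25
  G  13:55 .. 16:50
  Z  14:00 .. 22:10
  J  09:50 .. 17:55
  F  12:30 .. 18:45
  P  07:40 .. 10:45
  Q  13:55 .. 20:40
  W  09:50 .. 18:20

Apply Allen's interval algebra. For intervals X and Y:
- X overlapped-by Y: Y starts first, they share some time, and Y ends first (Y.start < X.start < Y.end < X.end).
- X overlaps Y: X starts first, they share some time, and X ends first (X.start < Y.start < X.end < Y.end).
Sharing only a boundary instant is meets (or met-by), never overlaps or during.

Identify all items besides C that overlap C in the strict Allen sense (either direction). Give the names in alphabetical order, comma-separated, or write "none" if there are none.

Target C = [11:25, 16:25].
B [22:45, 22:50] → after → no.
D [10:45, 15:45] → overlaps → yes.
E [09:20, 15:55] → overlaps → yes.
F [12:30, 18:45] → overlapped-by → yes.
G [13:55, 16:50] → overlapped-by → yes.
J [09:50, 17:55] → contains → no.
P [07:40, 10:45] → before → no.
Q [13:55, 20:40] → overlapped-by → yes.
R [07:55, 16:25] → finished-by → no.
V [10:05, 15:30] → overlaps → yes.
W [09:50, 18:20] → contains → no.
Z [14:00, 22:10] → overlapped-by → yes.
Result: D, E, F, G, Q, V, Z.

D, E, F, G, Q, V, Z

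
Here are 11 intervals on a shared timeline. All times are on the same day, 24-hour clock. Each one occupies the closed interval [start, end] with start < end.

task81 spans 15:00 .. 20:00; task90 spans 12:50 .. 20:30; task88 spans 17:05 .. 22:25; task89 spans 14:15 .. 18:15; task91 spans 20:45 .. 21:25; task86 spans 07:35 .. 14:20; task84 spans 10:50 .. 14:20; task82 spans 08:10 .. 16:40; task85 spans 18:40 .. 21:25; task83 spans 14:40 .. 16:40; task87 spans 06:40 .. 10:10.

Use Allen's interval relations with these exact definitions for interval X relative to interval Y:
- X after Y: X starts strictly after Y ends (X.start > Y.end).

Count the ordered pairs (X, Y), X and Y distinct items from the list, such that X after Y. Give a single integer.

Checking all 110 ordered pairs for relation 'after'; matching pairs in alphabetical order:
(task81, task84): task81 after task84 ✓
(task81, task86): task81 after task86 ✓
(task81, task87): task81 after task87 ✓
(task83, task84): task83 after task84 ✓
(task83, task86): task83 after task86 ✓
(task83, task87): task83 after task87 ✓
(task84, task87): task84 after task87 ✓
(task85, task82): task85 after task82 ✓
(task85, task83): task85 after task83 ✓
(task85, task84): task85 after task84 ✓
(task85, task86): task85 after task86 ✓
(task85, task87): task85 after task87 ✓
(task85, task89): task85 after task89 ✓
(task88, task82): task88 after task82 ✓
(task88, task83): task88 after task83 ✓
(task88, task84): task88 after task84 ✓
(task88, task86): task88 after task86 ✓
(task88, task87): task88 after task87 ✓
(task89, task87): task89 after task87 ✓
(task90, task87): task90 after task87 ✓
(task91, task81): task91 after task81 ✓
(task91, task82): task91 after task82 ✓
(task91, task83): task91 after task83 ✓
(task91, task84): task91 after task84 ✓
... plus 4 further pairs not listed.
Count: 28.

28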